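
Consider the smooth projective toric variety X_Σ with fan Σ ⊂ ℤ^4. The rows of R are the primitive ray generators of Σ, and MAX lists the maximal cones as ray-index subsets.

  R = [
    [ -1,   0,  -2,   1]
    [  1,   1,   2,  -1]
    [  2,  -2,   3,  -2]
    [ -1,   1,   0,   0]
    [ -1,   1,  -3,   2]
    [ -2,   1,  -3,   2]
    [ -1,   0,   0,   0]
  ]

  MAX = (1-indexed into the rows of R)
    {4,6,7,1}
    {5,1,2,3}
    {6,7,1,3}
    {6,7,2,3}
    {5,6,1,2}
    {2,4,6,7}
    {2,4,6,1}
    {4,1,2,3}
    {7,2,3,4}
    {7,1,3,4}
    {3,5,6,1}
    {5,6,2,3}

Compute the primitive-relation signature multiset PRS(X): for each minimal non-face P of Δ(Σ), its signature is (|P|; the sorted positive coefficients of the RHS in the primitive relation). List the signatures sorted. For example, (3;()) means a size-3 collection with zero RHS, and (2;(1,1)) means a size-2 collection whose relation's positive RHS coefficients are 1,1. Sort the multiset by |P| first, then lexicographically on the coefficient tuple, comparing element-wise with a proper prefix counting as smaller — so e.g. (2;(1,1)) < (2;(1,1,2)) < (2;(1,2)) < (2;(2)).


Primitive collections (5):

  {5,7}:  v_{5} + v_{7} = v_{6}  →  sig = (2;(1))
  {4,5}:  v_{4} + v_{5} = v_{1} + v_{2} + v_{6}  →  sig = (2;(1,1,1))
  {1,2,7}:  v_{1} + v_{2} + v_{7} = v_{4}  →  sig = (3;(1))
  {3,4,6}:  v_{3} + v_{4} + v_{6} = v_{7}  →  sig = (3;(1))
  {1,2,3,6}:  v_{1} + v_{2} + v_{3} + v_{6} = 0  →  sig = (4;())

so the primitive-relation signature multiset is
[(2;(1)), (2;(1,1,1)), (3;(1)), (3;(1)), (4;())]


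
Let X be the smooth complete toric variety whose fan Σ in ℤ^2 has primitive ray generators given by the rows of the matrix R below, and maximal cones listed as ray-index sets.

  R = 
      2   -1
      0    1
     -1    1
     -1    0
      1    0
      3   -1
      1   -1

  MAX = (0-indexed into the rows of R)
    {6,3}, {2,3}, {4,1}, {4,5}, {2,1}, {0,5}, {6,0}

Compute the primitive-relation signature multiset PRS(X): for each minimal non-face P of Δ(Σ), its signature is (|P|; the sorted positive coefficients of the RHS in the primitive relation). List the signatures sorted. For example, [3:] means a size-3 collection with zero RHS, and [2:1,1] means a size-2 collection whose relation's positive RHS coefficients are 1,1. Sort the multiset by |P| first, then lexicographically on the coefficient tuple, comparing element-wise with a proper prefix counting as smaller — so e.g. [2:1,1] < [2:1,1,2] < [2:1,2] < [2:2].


Δ(Σ) — 7 vertices, 14 min non-faces:

  • {2,6}:  v_{2} + v_{6} = 0  ⟹  sig = [2:]
  • {3,4}:  v_{3} + v_{4} = 0  ⟹  sig = [2:]
  • {0,2}:  v_{0} + v_{2} = v_{4}  ⟹  sig = [2:1]
  • {0,3}:  v_{0} + v_{3} = v_{6}  ⟹  sig = [2:1]
  • {0,4}:  v_{0} + v_{4} = v_{5}  ⟹  sig = [2:1]
  • {1,3}:  v_{1} + v_{3} = v_{2}  ⟹  sig = [2:1]
  • {1,6}:  v_{1} + v_{6} = v_{4}  ⟹  sig = [2:1]
  • {2,4}:  v_{2} + v_{4} = v_{1}  ⟹  sig = [2:1]
  • {3,5}:  v_{3} + v_{5} = v_{0}  ⟹  sig = [2:1]
  • {4,6}:  v_{4} + v_{6} = v_{0}  ⟹  sig = [2:1]
  • {0,1}:  v_{0} + v_{1} = 2·v_{4}  ⟹  sig = [2:2]
  • {2,5}:  v_{2} + v_{5} = 2·v_{4}  ⟹  sig = [2:2]
  • {5,6}:  v_{5} + v_{6} = 2·v_{0}  ⟹  sig = [2:2]
  • {1,5}:  v_{1} + v_{5} = 3·v_{4}  ⟹  sig = [2:3]

so the primitive-relation signature multiset is
[[2:], [2:], [2:1], [2:1], [2:1], [2:1], [2:1], [2:1], [2:1], [2:1], [2:2], [2:2], [2:2], [2:3]]


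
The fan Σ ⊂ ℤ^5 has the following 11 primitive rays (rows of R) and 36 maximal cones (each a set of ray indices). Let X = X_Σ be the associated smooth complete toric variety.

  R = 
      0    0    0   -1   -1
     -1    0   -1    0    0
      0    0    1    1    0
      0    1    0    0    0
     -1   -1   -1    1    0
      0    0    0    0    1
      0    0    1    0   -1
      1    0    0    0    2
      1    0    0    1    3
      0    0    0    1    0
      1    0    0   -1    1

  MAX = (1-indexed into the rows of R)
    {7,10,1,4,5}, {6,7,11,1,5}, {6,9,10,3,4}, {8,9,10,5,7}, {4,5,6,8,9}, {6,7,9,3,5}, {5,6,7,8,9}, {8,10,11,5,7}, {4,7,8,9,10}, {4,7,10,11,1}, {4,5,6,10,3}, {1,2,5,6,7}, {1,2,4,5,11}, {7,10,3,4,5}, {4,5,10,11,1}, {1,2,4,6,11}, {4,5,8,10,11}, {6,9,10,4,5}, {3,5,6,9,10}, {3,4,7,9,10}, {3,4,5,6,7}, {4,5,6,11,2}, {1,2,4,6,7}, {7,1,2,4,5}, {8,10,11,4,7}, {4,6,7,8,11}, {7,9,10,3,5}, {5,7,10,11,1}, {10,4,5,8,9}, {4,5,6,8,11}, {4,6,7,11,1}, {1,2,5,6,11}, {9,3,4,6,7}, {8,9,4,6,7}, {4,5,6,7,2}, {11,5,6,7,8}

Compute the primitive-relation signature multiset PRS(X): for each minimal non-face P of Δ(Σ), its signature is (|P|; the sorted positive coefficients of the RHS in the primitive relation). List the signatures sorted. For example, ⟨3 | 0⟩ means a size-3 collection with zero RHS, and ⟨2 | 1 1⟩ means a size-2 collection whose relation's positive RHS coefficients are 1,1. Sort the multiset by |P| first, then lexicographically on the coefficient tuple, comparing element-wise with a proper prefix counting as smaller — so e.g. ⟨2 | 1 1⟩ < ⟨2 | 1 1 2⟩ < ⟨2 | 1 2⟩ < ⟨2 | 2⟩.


Minimal non-faces — 20 found among 11 rays, 36 max cones:

  P={1,3}:  v_{1} + v_{3} = v_{7}  ⇒ sig = ⟨2 | 1⟩
  P={1,8}:  v_{1} + v_{8} = v_{11}  ⇒ sig = ⟨2 | 1⟩
  P={1,9}:  v_{1} + v_{9} = v_{8}  ⇒ sig = ⟨2 | 1⟩
  P={2,10}:  v_{2} + v_{10} = v_{4} + v_{5}  ⇒ sig = ⟨2 | 1 1⟩
  P={3,8}:  v_{3} + v_{8} = v_{7} + v_{9}  ⇒ sig = ⟨2 | 1 1⟩
  P={3,11}:  v_{3} + v_{11} = v_{7} + v_{8}  ⇒ sig = ⟨2 | 1 1⟩
  P={2,3}:  v_{2} + v_{3} = v_{4} + v_{5} + v_{6} + v_{7}  ⇒ sig = ⟨2 | 1 1 1 1⟩
  P={2,8}:  v_{2} + v_{8} = v_{4} + v_{5} + v_{6} + v_{11}  ⇒ sig = ⟨2 | 1 1 1 1⟩
  P={2,9}:  v_{2} + v_{9} = v_{4} + v_{5} + v_{6} + v_{8}  ⇒ sig = ⟨2 | 1 1 1 1⟩
  P={9,11}:  v_{9} + v_{11} = 2·v_{8}  ⇒ sig = ⟨2 | 2⟩
  P={1,6,10}:  v_{1} + v_{6} + v_{10} = 0  ⇒ sig = ⟨3 | 0⟩
  P={6,7,10}:  v_{6} + v_{7} + v_{10} = v_{3}  ⇒ sig = ⟨3 | 1⟩
  P={6,8,10}:  v_{6} + v_{8} + v_{10} = v_{9}  ⇒ sig = ⟨3 | 1⟩
  P={6,10,11}:  v_{6} + v_{10} + v_{11} = v_{8}  ⇒ sig = ⟨3 | 1⟩
  P={2,7,11}:  v_{2} + v_{7} + v_{11} = v_{1} + v_{6}  ⇒ sig = ⟨3 | 1 1⟩
  P={4,5,7,11}:  v_{4} + v_{5} + v_{7} + v_{11} = 0  ⇒ sig = ⟨4 | 0⟩
  P={1,4,5,6}:  v_{1} + v_{4} + v_{5} + v_{6} = v_{2}  ⇒ sig = ⟨4 | 1⟩
  P={4,5,7,8}:  v_{4} + v_{5} + v_{7} + v_{8} = v_{6} + v_{10}  ⇒ sig = ⟨4 | 1 1⟩
  P={4,5,7,9}:  v_{4} + v_{5} + v_{7} + v_{9} = 2·v_{6} + 2·v_{10}  ⇒ sig = ⟨4 | 2 2⟩
  P={3,4,5,9}:  v_{3} + v_{4} + v_{5} + v_{9} = 3·v_{6} + 3·v_{10}  ⇒ sig = ⟨4 | 3 3⟩

Sorted signature multiset PRS(X):
[⟨2 | 1⟩, ⟨2 | 1⟩, ⟨2 | 1⟩, ⟨2 | 1 1⟩, ⟨2 | 1 1⟩, ⟨2 | 1 1⟩, ⟨2 | 1 1 1 1⟩, ⟨2 | 1 1 1 1⟩, ⟨2 | 1 1 1 1⟩, ⟨2 | 2⟩, ⟨3 | 0⟩, ⟨3 | 1⟩, ⟨3 | 1⟩, ⟨3 | 1⟩, ⟨3 | 1 1⟩, ⟨4 | 0⟩, ⟨4 | 1⟩, ⟨4 | 1 1⟩, ⟨4 | 2 2⟩, ⟨4 | 3 3⟩]


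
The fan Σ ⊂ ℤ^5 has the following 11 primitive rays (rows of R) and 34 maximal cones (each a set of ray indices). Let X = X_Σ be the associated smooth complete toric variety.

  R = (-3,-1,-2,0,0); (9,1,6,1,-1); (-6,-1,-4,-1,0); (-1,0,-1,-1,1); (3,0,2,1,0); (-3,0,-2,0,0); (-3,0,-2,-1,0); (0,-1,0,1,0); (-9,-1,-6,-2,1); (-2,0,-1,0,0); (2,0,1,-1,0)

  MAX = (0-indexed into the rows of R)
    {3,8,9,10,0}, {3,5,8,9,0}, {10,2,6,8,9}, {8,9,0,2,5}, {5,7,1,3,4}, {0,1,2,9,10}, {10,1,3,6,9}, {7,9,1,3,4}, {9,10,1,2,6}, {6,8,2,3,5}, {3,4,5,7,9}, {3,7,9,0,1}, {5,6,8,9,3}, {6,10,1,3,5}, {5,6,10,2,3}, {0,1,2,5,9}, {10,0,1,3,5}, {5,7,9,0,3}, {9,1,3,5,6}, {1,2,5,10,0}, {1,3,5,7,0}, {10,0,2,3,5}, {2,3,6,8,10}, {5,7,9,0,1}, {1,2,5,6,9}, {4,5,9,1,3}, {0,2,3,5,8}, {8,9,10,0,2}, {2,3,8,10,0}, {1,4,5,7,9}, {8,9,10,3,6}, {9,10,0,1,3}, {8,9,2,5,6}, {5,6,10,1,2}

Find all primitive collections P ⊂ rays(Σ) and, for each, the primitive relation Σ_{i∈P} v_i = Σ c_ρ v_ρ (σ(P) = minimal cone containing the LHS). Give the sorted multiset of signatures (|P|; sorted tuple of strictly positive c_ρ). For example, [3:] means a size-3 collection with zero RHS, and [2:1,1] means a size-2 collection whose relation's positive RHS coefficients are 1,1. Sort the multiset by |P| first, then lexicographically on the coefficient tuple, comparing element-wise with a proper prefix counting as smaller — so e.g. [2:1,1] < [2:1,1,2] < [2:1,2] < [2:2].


17 minimal non-faces of Δ(Σ) (on 11 rays):

  • {4,6}:  v_{4} + v_{6} = 0  so sig = [2:]
  • {0,4}:  v_{0} + v_{4} = v_{7}  so sig = [2:1]
  • {0,6}:  v_{0} + v_{6} = v_{2}  so sig = [2:1]
  • {2,4}:  v_{2} + v_{4} = v_{0}  so sig = [2:1]
  • {6,7}:  v_{6} + v_{7} = v_{0}  so sig = [2:1]
  • {1,8}:  v_{1} + v_{8} = v_{9} + v_{10}  so sig = [2:1,1]
  • {4,8}:  v_{4} + v_{8} = v_{0} + v_{3} + v_{9}  so sig = [2:1,1,1]
  • {4,10}:  v_{4} + v_{10} = v_{0} + v_{1} + v_{3}  so sig = [2:1,1,1]
  • {7,8}:  v_{7} + v_{8} = 2·v_{0} + v_{3} + v_{9}  so sig = [2:1,1,2]
  • {7,10}:  v_{7} + v_{10} = 2·v_{0} + v_{1} + v_{3}  so sig = [2:1,1,2]
  • {2,7}:  v_{2} + v_{7} = 2·v_{0}  so sig = [2:2]
  • {1,2,3}:  v_{1} + v_{2} + v_{3} = v_{10}  so sig = [3:1]
  • {2,3,9}:  v_{2} + v_{3} + v_{9} = v_{8}  so sig = [3:1]
  • {5,9,10}:  v_{5} + v_{9} + v_{10} = v_{6}  so sig = [3:1]
  • {5,8,10}:  v_{5} + v_{8} + v_{10} = v_{2} + v_{3} + v_{6}  so sig = [3:1,1,1]
  • {0,1,3,5,9}:  v_{0} + v_{1} + v_{3} + v_{5} + v_{9} = 0  so sig = [5:]
  • {1,3,5,7,9}:  v_{1} + v_{3} + v_{5} + v_{7} + v_{9} = v_{4}  so sig = [5:1]

Signatures (|P|; sorted positive RHS coefficients), sorted:
    [2:]
    [2:1]
    [2:1]
    [2:1]
    [2:1]
    [2:1,1]
    [2:1,1,1]
    [2:1,1,1]
    [2:1,1,2]
    [2:1,1,2]
    [2:2]
    [3:1]
    [3:1]
    [3:1]
    [3:1,1,1]
    [5:]
    [5:1]


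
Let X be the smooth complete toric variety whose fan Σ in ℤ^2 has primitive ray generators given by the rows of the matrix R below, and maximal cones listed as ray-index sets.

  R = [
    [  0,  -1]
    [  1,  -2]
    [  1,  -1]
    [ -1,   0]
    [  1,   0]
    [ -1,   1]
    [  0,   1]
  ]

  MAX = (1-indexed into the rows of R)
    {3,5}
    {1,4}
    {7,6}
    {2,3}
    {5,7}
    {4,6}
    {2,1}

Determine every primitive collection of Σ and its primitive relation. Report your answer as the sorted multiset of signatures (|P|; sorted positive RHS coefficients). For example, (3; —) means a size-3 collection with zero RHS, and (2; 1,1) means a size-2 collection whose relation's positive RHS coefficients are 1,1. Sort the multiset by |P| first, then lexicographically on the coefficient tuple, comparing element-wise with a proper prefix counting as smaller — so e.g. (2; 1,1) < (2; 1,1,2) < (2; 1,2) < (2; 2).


Minimal non-faces — 14 found among 7 rays, 7 max cones:

  P = {1,7}:  v_{1} + v_{7} = 0 ; sig = (2; —)
  P = {3,6}:  v_{3} + v_{6} = 0 ; sig = (2; —)
  P = {4,5}:  v_{4} + v_{5} = 0 ; sig = (2; —)
  P = {1,3}:  v_{1} + v_{3} = v_{2} ; sig = (2; 1)
  P = {1,5}:  v_{1} + v_{5} = v_{3} ; sig = (2; 1)
  P = {1,6}:  v_{1} + v_{6} = v_{4} ; sig = (2; 1)
  P = {2,6}:  v_{2} + v_{6} = v_{1} ; sig = (2; 1)
  P = {2,7}:  v_{2} + v_{7} = v_{3} ; sig = (2; 1)
  P = {3,4}:  v_{3} + v_{4} = v_{1} ; sig = (2; 1)
  P = {3,7}:  v_{3} + v_{7} = v_{5} ; sig = (2; 1)
  P = {4,7}:  v_{4} + v_{7} = v_{6} ; sig = (2; 1)
  P = {5,6}:  v_{5} + v_{6} = v_{7} ; sig = (2; 1)
  P = {2,4}:  v_{2} + v_{4} = 2·v_{1} ; sig = (2; 2)
  P = {2,5}:  v_{2} + v_{5} = 2·v_{3} ; sig = (2; 2)

Hence PRS(X_Σ) =
    (2; —)
    (2; —)
    (2; —)
    (2; 1)
    (2; 1)
    (2; 1)
    (2; 1)
    (2; 1)
    (2; 1)
    (2; 1)
    (2; 1)
    (2; 1)
    (2; 2)
    (2; 2)


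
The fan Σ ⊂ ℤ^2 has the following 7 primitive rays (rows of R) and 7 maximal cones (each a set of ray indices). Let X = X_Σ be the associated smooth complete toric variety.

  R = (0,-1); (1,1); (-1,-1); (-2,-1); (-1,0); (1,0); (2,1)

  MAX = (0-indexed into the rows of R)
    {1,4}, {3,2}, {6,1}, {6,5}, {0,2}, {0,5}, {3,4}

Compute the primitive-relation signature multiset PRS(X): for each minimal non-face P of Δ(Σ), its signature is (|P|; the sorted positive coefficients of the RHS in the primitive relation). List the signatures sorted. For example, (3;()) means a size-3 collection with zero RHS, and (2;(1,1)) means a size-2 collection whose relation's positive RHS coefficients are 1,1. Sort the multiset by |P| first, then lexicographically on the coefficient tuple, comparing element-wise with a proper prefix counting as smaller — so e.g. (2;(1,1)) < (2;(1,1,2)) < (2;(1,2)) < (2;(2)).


Δ(Σ) — 7 vertices, 14 min non-faces:

  • {1,2}:  v_{1} + v_{2} = 0  ⟹  sig = (2;())
  • {3,6}:  v_{3} + v_{6} = 0  ⟹  sig = (2;())
  • {4,5}:  v_{4} + v_{5} = 0  ⟹  sig = (2;())
  • {0,1}:  v_{0} + v_{1} = v_{5}  ⟹  sig = (2;(1))
  • {0,4}:  v_{0} + v_{4} = v_{2}  ⟹  sig = (2;(1))
  • {1,3}:  v_{1} + v_{3} = v_{4}  ⟹  sig = (2;(1))
  • {1,5}:  v_{1} + v_{5} = v_{6}  ⟹  sig = (2;(1))
  • {2,4}:  v_{2} + v_{4} = v_{3}  ⟹  sig = (2;(1))
  • {2,5}:  v_{2} + v_{5} = v_{0}  ⟹  sig = (2;(1))
  • {2,6}:  v_{2} + v_{6} = v_{5}  ⟹  sig = (2;(1))
  • {3,5}:  v_{3} + v_{5} = v_{2}  ⟹  sig = (2;(1))
  • {4,6}:  v_{4} + v_{6} = v_{1}  ⟹  sig = (2;(1))
  • {0,3}:  v_{0} + v_{3} = 2·v_{2}  ⟹  sig = (2;(2))
  • {0,6}:  v_{0} + v_{6} = 2·v_{5}  ⟹  sig = (2;(2))

Signatures (|P|; sorted positive RHS coefficients), sorted:
[(2;()), (2;()), (2;()), (2;(1)), (2;(1)), (2;(1)), (2;(1)), (2;(1)), (2;(1)), (2;(1)), (2;(1)), (2;(1)), (2;(2)), (2;(2))]


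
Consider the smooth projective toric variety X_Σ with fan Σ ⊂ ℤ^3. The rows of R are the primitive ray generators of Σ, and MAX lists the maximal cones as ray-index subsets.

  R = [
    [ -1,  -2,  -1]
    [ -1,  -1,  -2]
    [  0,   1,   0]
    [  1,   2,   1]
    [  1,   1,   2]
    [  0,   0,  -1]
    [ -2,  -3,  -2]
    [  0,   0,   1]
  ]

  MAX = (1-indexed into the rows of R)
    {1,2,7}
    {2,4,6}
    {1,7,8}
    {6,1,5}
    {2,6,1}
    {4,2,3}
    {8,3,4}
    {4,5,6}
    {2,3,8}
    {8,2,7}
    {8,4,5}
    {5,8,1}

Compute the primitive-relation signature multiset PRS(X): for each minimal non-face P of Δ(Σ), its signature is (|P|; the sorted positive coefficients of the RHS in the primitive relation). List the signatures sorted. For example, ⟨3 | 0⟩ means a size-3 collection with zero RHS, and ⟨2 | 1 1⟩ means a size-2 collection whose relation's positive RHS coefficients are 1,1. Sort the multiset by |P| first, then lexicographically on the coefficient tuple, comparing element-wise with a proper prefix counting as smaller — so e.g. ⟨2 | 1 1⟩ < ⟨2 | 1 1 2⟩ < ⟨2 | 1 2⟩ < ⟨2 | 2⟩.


12 collections generate NE(X_Σ); each relation:

  P = {1,4}:  v_{1} + v_{4} = 0  ⟹  sig = ⟨2 | 0⟩
  P = {2,5}:  v_{2} + v_{5} = 0  ⟹  sig = ⟨2 | 0⟩
  P = {6,8}:  v_{6} + v_{8} = 0  ⟹  sig = ⟨2 | 0⟩
  P = {1,3}:  v_{1} + v_{3} = v_{2} + v_{8}  ⟹  sig = ⟨2 | 1 1⟩
  P = {3,5}:  v_{3} + v_{5} = v_{4} + v_{8}  ⟹  sig = ⟨2 | 1 1⟩
  P = {3,6}:  v_{3} + v_{6} = v_{2} + v_{4}  ⟹  sig = ⟨2 | 1 1⟩
  P = {4,7}:  v_{4} + v_{7} = v_{2} + v_{8}  ⟹  sig = ⟨2 | 1 1⟩
  P = {5,7}:  v_{5} + v_{7} = v_{1} + v_{8}  ⟹  sig = ⟨2 | 1 1⟩
  P = {6,7}:  v_{6} + v_{7} = v_{1} + v_{2}  ⟹  sig = ⟨2 | 1 1⟩
  P = {3,7}:  v_{3} + v_{7} = 2·v_{2} + 2·v_{8}  ⟹  sig = ⟨2 | 2 2⟩
  P = {1,2,8}:  v_{1} + v_{2} + v_{8} = v_{7}  ⟹  sig = ⟨3 | 1⟩
  P = {2,4,8}:  v_{2} + v_{4} + v_{8} = v_{3}  ⟹  sig = ⟨3 | 1⟩

so the primitive-relation signature multiset is
    |P|=2: 10 collections, coeffs (), (), (), (1,1), (1,1), (1,1), (1,1), (1,1), (1,1), (2,2)
    |P|=3: 2 collections, coeffs (1), (1)


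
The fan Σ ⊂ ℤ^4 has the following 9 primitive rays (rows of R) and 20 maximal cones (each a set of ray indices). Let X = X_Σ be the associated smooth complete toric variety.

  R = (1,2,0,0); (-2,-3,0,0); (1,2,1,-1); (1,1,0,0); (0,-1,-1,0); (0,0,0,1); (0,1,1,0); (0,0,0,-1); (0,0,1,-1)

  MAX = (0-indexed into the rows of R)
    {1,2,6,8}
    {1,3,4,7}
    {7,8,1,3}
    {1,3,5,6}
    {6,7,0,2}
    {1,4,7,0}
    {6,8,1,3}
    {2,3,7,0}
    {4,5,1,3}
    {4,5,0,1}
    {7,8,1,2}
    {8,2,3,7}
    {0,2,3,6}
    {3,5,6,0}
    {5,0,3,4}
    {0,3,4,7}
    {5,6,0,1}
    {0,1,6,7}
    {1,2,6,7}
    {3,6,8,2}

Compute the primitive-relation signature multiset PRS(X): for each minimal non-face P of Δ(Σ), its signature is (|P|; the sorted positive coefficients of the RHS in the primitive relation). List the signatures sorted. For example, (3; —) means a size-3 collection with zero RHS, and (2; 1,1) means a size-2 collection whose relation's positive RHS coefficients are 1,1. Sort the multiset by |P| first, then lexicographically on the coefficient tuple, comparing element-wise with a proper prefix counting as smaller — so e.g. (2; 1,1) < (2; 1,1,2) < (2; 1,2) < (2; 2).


Σ has 12 primitive collections:

  • {4,6}:  v_{4} + v_{6} = 0  so sig = (2; —)
  • {5,7}:  v_{5} + v_{7} = 0  so sig = (2; —)
  • {0,8}:  v_{0} + v_{8} = v_{2}  so sig = (2; 1)
  • {2,4}:  v_{2} + v_{4} = v_{3} + v_{7}  so sig = (2; 1,1)
  • {2,5}:  v_{2} + v_{5} = v_{3} + v_{6}  so sig = (2; 1,1)
  • {4,8}:  v_{4} + v_{8} = v_{1} + 2·v_{3} + v_{7}  so sig = (2; 1,1,2)
  • {5,8}:  v_{5} + v_{8} = v_{1} + 2·v_{3} + v_{6}  so sig = (2; 1,1,2)
  • {0,1,3}:  v_{0} + v_{1} + v_{3} = 0  so sig = (3; —)
  • {1,2,3}:  v_{1} + v_{2} + v_{3} = v_{8}  so sig = (3; 1)
  • {3,6,7}:  v_{3} + v_{6} + v_{7} = v_{2}  so sig = (3; 1)
  • {0,1,2}:  v_{0} + v_{1} + v_{2} = v_{6} + v_{7}  so sig = (3; 1,1)
  • {6,7,8}:  v_{6} + v_{7} + v_{8} = v_{1} + 2·v_{2}  so sig = (3; 1,2)

so the primitive-relation signature multiset is
    |P|=2: 7 collections, coeffs (), (), (1), (1,1), (1,1), (1,1,2), (1,1,2)
    |P|=3: 5 collections, coeffs (), (1), (1), (1,1), (1,2)


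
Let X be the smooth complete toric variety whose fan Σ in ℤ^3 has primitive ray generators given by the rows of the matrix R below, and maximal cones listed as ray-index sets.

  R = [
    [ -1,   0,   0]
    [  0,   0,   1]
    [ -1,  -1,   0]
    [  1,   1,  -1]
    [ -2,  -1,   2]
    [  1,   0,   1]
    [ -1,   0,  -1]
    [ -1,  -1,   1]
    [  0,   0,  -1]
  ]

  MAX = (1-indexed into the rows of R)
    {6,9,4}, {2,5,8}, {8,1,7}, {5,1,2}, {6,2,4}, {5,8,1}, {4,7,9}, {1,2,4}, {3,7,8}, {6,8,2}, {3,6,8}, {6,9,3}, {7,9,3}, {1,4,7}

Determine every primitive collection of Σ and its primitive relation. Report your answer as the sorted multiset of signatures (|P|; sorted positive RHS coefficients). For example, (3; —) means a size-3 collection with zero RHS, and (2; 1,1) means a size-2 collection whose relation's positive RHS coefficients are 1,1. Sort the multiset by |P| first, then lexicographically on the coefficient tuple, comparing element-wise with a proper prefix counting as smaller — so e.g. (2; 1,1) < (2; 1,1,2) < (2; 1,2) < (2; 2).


Σ has 16 primitive collections:

  {2,9}:  v_{2} + v_{9} = 0 ; sig = (2; —)
  {4,8}:  v_{4} + v_{8} = 0 ; sig = (2; —)
  {6,7}:  v_{6} + v_{7} = 0 ; sig = (2; —)
  {1,6}:  v_{1} + v_{6} = v_{2} ; sig = (2; 1)
  {1,9}:  v_{1} + v_{9} = v_{7} ; sig = (2; 1)
  {2,3}:  v_{2} + v_{3} = v_{8} ; sig = (2; 1)
  {2,7}:  v_{2} + v_{7} = v_{1} ; sig = (2; 1)
  {3,4}:  v_{3} + v_{4} = v_{9} ; sig = (2; 1)
  {8,9}:  v_{8} + v_{9} = v_{3} ; sig = (2; 1)
  {1,3}:  v_{1} + v_{3} = v_{7} + v_{8} ; sig = (2; 1,1)
  {4,5}:  v_{4} + v_{5} = v_{1} + v_{2} ; sig = (2; 1,1)
  {5,9}:  v_{5} + v_{9} = v_{1} + v_{8} ; sig = (2; 1,1)
  {3,5}:  v_{3} + v_{5} = v_{1} + 2·v_{8} ; sig = (2; 1,2)
  {5,6}:  v_{5} + v_{6} = 2·v_{2} + v_{8} ; sig = (2; 1,2)
  {5,7}:  v_{5} + v_{7} = 2·v_{1} + v_{8} ; sig = (2; 1,2)
  {1,2,8}:  v_{1} + v_{2} + v_{8} = v_{5} ; sig = (3; 1)

Hence PRS(X_Σ) =
[(2; —), (2; —), (2; —), (2; 1), (2; 1), (2; 1), (2; 1), (2; 1), (2; 1), (2; 1,1), (2; 1,1), (2; 1,1), (2; 1,2), (2; 1,2), (2; 1,2), (3; 1)]


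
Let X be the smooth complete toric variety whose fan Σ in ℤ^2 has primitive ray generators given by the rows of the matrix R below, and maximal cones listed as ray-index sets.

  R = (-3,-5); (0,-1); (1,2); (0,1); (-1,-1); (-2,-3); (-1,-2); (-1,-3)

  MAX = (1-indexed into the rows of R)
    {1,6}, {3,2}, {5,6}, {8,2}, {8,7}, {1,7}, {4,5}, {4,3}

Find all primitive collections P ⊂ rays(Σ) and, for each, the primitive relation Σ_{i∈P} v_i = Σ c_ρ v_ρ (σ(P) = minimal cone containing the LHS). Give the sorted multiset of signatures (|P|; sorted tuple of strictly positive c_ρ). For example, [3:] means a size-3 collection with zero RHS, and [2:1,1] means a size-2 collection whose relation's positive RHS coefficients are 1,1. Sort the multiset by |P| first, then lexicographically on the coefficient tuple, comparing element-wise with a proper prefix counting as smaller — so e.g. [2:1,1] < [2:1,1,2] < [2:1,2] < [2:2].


Minimal non-faces — 20 found among 8 rays, 8 max cones:

  • {2,4}:  v_{2} + v_{4} = 0 ; sig = [2:]
  • {3,7}:  v_{3} + v_{7} = 0 ; sig = [2:]
  • {1,3}:  v_{1} + v_{3} = v_{6} ; sig = [2:1]
  • {2,5}:  v_{2} + v_{5} = v_{7} ; sig = [2:1]
  • {2,7}:  v_{2} + v_{7} = v_{8} ; sig = [2:1]
  • {3,5}:  v_{3} + v_{5} = v_{4} ; sig = [2:1]
  • {3,6}:  v_{3} + v_{6} = v_{5} ; sig = [2:1]
  • {3,8}:  v_{3} + v_{8} = v_{2} ; sig = [2:1]
  • {4,7}:  v_{4} + v_{7} = v_{5} ; sig = [2:1]
  • {4,8}:  v_{4} + v_{8} = v_{7} ; sig = [2:1]
  • {5,7}:  v_{5} + v_{7} = v_{6} ; sig = [2:1]
  • {6,7}:  v_{6} + v_{7} = v_{1} ; sig = [2:1]
  • {1,4}:  v_{1} + v_{4} = v_{5} + v_{6} ; sig = [2:1,1]
  • {1,5}:  v_{1} + v_{5} = 2·v_{6} ; sig = [2:2]
  • {2,6}:  v_{2} + v_{6} = 2·v_{7} ; sig = [2:2]
  • {4,6}:  v_{4} + v_{6} = 2·v_{5} ; sig = [2:2]
  • {5,8}:  v_{5} + v_{8} = 2·v_{7} ; sig = [2:2]
  • {1,2}:  v_{1} + v_{2} = 3·v_{7} ; sig = [2:3]
  • {6,8}:  v_{6} + v_{8} = 3·v_{7} ; sig = [2:3]
  • {1,8}:  v_{1} + v_{8} = 4·v_{7} ; sig = [2:4]

so the primitive-relation signature multiset is
[[2:], [2:], [2:1], [2:1], [2:1], [2:1], [2:1], [2:1], [2:1], [2:1], [2:1], [2:1], [2:1,1], [2:2], [2:2], [2:2], [2:2], [2:3], [2:3], [2:4]]


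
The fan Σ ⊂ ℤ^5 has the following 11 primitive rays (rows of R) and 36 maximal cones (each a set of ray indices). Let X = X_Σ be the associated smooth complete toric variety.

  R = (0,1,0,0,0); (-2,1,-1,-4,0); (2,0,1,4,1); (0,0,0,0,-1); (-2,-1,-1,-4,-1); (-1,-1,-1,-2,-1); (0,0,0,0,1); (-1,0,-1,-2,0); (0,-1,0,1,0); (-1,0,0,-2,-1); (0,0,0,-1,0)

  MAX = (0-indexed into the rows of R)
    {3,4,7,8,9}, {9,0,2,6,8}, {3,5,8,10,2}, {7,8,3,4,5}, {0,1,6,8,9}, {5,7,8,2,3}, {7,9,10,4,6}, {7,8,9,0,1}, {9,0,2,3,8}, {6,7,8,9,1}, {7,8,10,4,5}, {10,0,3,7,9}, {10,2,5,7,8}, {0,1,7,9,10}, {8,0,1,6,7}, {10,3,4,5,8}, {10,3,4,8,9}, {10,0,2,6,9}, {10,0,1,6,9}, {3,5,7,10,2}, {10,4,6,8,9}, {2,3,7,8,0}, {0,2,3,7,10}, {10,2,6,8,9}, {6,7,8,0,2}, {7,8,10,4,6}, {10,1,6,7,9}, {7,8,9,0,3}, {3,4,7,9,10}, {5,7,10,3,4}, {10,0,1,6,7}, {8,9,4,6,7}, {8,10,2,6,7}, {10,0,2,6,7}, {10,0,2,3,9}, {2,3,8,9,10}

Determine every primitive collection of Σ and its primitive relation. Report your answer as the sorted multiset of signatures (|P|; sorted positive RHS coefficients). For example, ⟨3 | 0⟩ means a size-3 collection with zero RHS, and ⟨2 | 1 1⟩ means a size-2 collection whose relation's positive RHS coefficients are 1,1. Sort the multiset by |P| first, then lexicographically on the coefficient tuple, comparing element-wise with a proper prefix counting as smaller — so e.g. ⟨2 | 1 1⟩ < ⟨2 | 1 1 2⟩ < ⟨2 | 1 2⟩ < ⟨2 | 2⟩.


The 16 primitive collections of Σ (r=11, n=5):

  P = {3,6}:  v_{3} + v_{6} = 0  so sig = ⟨2 | 0⟩
  P = {0,4}:  v_{0} + v_{4} = v_{7} + v_{9}  so sig = ⟨2 | 1 1⟩
  P = {0,5}:  v_{0} + v_{5} = v_{3} + v_{7}  so sig = ⟨2 | 1 1⟩
  P = {1,2}:  v_{1} + v_{2} = v_{0} + v_{6}  so sig = ⟨2 | 1 1⟩
  P = {2,4}:  v_{2} + v_{4} = v_{8} + v_{10}  so sig = ⟨2 | 1 1⟩
  P = {5,9}:  v_{5} + v_{9} = v_{3} + v_{4}  so sig = ⟨2 | 1 1⟩
  P = {1,3}:  v_{1} + v_{3} = v_{0} + v_{7} + v_{9}  so sig = ⟨2 | 1 1 1⟩
  P = {5,6}:  v_{5} + v_{6} = v_{7} + v_{8} + v_{10}  so sig = ⟨2 | 1 1 1⟩
  P = {1,5}:  v_{1} + v_{5} = 2·v_{7} + v_{9}  so sig = ⟨2 | 1 2⟩
  P = {1,4}:  v_{1} + v_{4} = v_{6} + 2·v_{7} + 2·v_{9}  so sig = ⟨2 | 1 2 2⟩
  P = {0,8,10}:  v_{0} + v_{8} + v_{10} = 0  so sig = ⟨3 | 0⟩
  P = {2,7,9}:  v_{2} + v_{7} + v_{9} = 0  so sig = ⟨3 | 0⟩
  P = {1,8,10}:  v_{1} + v_{8} + v_{10} = v_{6} + v_{7} + v_{9}  so sig = ⟨3 | 1 1 1⟩
  P = {0,6,7,9}:  v_{0} + v_{6} + v_{7} + v_{9} = v_{1}  so sig = ⟨4 | 1⟩
  P = {3,7,8,10}:  v_{3} + v_{7} + v_{8} + v_{10} = v_{5}  so sig = ⟨4 | 1⟩
  P = {7,8,9,10}:  v_{7} + v_{8} + v_{9} + v_{10} = v_{4}  so sig = ⟨4 | 1⟩

Sorted signature multiset PRS(X):
    ⟨2 | 0⟩
    ⟨2 | 1 1⟩
    ⟨2 | 1 1⟩
    ⟨2 | 1 1⟩
    ⟨2 | 1 1⟩
    ⟨2 | 1 1⟩
    ⟨2 | 1 1 1⟩
    ⟨2 | 1 1 1⟩
    ⟨2 | 1 2⟩
    ⟨2 | 1 2 2⟩
    ⟨3 | 0⟩
    ⟨3 | 0⟩
    ⟨3 | 1 1 1⟩
    ⟨4 | 1⟩
    ⟨4 | 1⟩
    ⟨4 | 1⟩


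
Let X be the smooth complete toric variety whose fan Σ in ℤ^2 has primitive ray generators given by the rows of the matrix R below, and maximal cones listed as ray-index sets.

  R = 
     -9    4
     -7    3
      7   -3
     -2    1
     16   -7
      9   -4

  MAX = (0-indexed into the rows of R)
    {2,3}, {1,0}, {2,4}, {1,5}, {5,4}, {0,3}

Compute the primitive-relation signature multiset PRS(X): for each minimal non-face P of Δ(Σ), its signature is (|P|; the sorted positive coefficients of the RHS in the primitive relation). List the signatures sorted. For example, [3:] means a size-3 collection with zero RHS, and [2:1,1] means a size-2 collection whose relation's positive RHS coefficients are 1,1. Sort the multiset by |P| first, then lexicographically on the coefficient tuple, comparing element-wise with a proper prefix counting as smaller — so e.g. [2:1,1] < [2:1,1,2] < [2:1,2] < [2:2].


Minimal non-faces — 9 found among 6 rays, 6 max cones:

  {0,5}:  v_{0} + v_{5} = 0  ⟹  sig = [2:]
  {1,2}:  v_{1} + v_{2} = 0  ⟹  sig = [2:]
  {0,2}:  v_{0} + v_{2} = v_{3}  ⟹  sig = [2:1]
  {0,4}:  v_{0} + v_{4} = v_{2}  ⟹  sig = [2:1]
  {1,3}:  v_{1} + v_{3} = v_{0}  ⟹  sig = [2:1]
  {1,4}:  v_{1} + v_{4} = v_{5}  ⟹  sig = [2:1]
  {2,5}:  v_{2} + v_{5} = v_{4}  ⟹  sig = [2:1]
  {3,5}:  v_{3} + v_{5} = v_{2}  ⟹  sig = [2:1]
  {3,4}:  v_{3} + v_{4} = 2·v_{2}  ⟹  sig = [2:2]

Sorted signature multiset PRS(X):
    |P|=2: 9 collections, coeffs (), (), (1), (1), (1), (1), (1), (1), (2)


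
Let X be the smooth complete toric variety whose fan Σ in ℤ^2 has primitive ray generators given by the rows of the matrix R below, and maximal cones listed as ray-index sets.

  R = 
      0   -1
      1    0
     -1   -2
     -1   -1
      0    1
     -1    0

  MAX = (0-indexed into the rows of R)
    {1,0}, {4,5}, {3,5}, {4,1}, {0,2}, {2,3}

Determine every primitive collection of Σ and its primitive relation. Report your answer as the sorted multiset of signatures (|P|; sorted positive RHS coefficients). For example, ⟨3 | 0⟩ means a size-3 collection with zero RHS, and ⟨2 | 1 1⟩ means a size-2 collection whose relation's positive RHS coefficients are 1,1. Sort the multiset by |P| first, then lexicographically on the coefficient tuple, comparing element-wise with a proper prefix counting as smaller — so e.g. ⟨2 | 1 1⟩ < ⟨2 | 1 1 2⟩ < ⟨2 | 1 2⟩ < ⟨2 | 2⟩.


|primitive collections| = 9. Relations:

  P={0,4}:  v_{0} + v_{4} = 0  ⇒ sig = ⟨2 | 0⟩
  P={1,5}:  v_{1} + v_{5} = 0  ⇒ sig = ⟨2 | 0⟩
  P={0,3}:  v_{0} + v_{3} = v_{2}  ⇒ sig = ⟨2 | 1⟩
  P={0,5}:  v_{0} + v_{5} = v_{3}  ⇒ sig = ⟨2 | 1⟩
  P={1,3}:  v_{1} + v_{3} = v_{0}  ⇒ sig = ⟨2 | 1⟩
  P={2,4}:  v_{2} + v_{4} = v_{3}  ⇒ sig = ⟨2 | 1⟩
  P={3,4}:  v_{3} + v_{4} = v_{5}  ⇒ sig = ⟨2 | 1⟩
  P={1,2}:  v_{1} + v_{2} = 2·v_{0}  ⇒ sig = ⟨2 | 2⟩
  P={2,5}:  v_{2} + v_{5} = 2·v_{3}  ⇒ sig = ⟨2 | 2⟩

Hence PRS(X_Σ) =
{ ⟨2 | 0⟩ ×2,  ⟨2 | 1⟩ ×5,  ⟨2 | 2⟩ ×2 }


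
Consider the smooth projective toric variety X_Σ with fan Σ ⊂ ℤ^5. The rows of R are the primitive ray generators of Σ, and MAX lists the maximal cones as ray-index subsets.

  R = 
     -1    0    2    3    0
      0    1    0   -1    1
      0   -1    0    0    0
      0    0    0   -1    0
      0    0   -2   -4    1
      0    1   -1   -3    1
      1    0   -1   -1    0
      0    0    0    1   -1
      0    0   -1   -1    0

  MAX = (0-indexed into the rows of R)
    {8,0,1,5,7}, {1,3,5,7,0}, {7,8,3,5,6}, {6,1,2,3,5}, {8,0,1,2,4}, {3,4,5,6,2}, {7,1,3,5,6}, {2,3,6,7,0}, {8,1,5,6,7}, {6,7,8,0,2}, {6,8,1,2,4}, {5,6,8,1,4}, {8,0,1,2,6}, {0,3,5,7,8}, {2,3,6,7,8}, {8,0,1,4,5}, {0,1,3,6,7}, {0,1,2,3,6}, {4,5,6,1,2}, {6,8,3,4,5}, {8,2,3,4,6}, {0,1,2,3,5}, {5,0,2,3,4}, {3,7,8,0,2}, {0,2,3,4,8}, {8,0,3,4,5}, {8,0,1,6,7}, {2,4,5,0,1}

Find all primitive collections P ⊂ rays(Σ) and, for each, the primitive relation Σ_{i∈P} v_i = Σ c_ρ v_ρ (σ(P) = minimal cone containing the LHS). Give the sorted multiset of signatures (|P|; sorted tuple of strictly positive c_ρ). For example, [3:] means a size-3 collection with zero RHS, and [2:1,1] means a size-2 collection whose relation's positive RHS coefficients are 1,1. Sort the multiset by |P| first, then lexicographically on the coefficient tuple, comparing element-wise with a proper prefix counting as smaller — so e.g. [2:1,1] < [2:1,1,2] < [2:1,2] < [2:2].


Δ(Σ) — 9 vertices, 9 min non-faces:

  {4,7}:  v_{4} + v_{7} = v_{3} + 2·v_{8}  ⇒ sig = [2:1,2]
  {1,2,7}:  v_{1} + v_{2} + v_{7} = 0  ⇒ sig = [3:]
  {0,5,6}:  v_{0} + v_{5} + v_{6} = v_{1}  ⇒ sig = [3:1]
  {1,3,8}:  v_{1} + v_{3} + v_{8} = v_{5}  ⇒ sig = [3:1]
  {2,5,8}:  v_{2} + v_{5} + v_{8} = v_{4}  ⇒ sig = [3:1]
  {2,5,7}:  v_{2} + v_{5} + v_{7} = v_{3} + v_{8}  ⇒ sig = [3:1,1]
  {0,4,6}:  v_{0} + v_{4} + v_{6} = v_{1} + v_{2} + v_{8}  ⇒ sig = [3:1,1,1]
  {1,3,4}:  v_{1} + v_{3} + v_{4} = v_{2} + 2·v_{5}  ⇒ sig = [3:1,2]
  {0,3,6,8}:  v_{0} + v_{3} + v_{6} + v_{8} = 0  ⇒ sig = [4:]

Sorted signature multiset PRS(X):
    [2:1,2]
    [3:]
    [3:1]
    [3:1]
    [3:1]
    [3:1,1]
    [3:1,1,1]
    [3:1,2]
    [4:]


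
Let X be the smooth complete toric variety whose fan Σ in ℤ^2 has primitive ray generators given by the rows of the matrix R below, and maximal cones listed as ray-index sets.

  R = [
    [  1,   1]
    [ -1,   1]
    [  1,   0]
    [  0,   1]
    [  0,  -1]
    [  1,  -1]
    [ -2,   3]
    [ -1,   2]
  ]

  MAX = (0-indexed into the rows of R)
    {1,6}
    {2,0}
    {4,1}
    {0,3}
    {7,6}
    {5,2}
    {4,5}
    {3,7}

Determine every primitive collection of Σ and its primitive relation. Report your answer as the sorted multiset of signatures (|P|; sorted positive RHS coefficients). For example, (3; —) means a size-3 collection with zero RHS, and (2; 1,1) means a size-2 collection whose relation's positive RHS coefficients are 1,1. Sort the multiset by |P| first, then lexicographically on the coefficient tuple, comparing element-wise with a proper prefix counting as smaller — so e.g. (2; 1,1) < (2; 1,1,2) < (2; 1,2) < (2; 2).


Δ(Σ) — 8 vertices, 20 min non-faces:

  P={1,5}:  v_{1} + v_{5} = 0  ⟹  sig = (2; —)
  P={3,4}:  v_{3} + v_{4} = 0  ⟹  sig = (2; —)
  P={0,4}:  v_{0} + v_{4} = v_{2}  ⟹  sig = (2; 1)
  P={1,2}:  v_{1} + v_{2} = v_{3}  ⟹  sig = (2; 1)
  P={1,3}:  v_{1} + v_{3} = v_{7}  ⟹  sig = (2; 1)
  P={1,7}:  v_{1} + v_{7} = v_{6}  ⟹  sig = (2; 1)
  P={2,3}:  v_{2} + v_{3} = v_{0}  ⟹  sig = (2; 1)
  P={2,4}:  v_{2} + v_{4} = v_{5}  ⟹  sig = (2; 1)
  P={3,5}:  v_{3} + v_{5} = v_{2}  ⟹  sig = (2; 1)
  P={4,7}:  v_{4} + v_{7} = v_{1}  ⟹  sig = (2; 1)
  P={5,6}:  v_{5} + v_{6} = v_{7}  ⟹  sig = (2; 1)
  P={5,7}:  v_{5} + v_{7} = v_{3}  ⟹  sig = (2; 1)
  P={2,6}:  v_{2} + v_{6} = v_{3} + v_{7}  ⟹  sig = (2; 1,1)
  P={0,6}:  v_{0} + v_{6} = 2·v_{3} + v_{7}  ⟹  sig = (2; 1,2)
  P={0,1}:  v_{0} + v_{1} = 2·v_{3}  ⟹  sig = (2; 2)
  P={0,5}:  v_{0} + v_{5} = 2·v_{2}  ⟹  sig = (2; 2)
  P={2,7}:  v_{2} + v_{7} = 2·v_{3}  ⟹  sig = (2; 2)
  P={3,6}:  v_{3} + v_{6} = 2·v_{7}  ⟹  sig = (2; 2)
  P={4,6}:  v_{4} + v_{6} = 2·v_{1}  ⟹  sig = (2; 2)
  P={0,7}:  v_{0} + v_{7} = 3·v_{3}  ⟹  sig = (2; 3)

Sorted signature multiset PRS(X):
    (2; —)
    (2; —)
    (2; 1)
    (2; 1)
    (2; 1)
    (2; 1)
    (2; 1)
    (2; 1)
    (2; 1)
    (2; 1)
    (2; 1)
    (2; 1)
    (2; 1,1)
    (2; 1,2)
    (2; 2)
    (2; 2)
    (2; 2)
    (2; 2)
    (2; 2)
    (2; 3)


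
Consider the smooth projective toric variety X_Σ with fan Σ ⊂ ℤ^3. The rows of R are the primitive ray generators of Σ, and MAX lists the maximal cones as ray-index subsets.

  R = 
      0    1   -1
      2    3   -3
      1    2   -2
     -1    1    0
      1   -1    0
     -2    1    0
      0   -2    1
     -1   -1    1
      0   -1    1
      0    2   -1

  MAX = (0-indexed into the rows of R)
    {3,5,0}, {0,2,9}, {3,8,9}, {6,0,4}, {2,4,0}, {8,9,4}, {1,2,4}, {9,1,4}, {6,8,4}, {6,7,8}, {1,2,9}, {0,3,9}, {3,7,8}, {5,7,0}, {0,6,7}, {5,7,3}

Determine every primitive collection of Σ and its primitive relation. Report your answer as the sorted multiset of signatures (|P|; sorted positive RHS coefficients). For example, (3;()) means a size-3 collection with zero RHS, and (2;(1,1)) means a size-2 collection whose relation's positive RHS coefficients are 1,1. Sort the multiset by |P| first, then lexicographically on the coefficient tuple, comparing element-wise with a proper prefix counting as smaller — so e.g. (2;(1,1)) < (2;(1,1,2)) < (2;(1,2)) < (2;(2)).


24 minimal non-faces of Δ(Σ) (on 10 rays):

  P = {0,8}:  v_{0} + v_{8} = 0 — sig = (2;())
  P = {3,4}:  v_{3} + v_{4} = 0 — sig = (2;())
  P = {6,9}:  v_{6} + v_{9} = 0 — sig = (2;())
  P = {1,7}:  v_{1} + v_{7} = v_{2} — sig = (2;(1))
  P = {2,7}:  v_{2} + v_{7} = v_{0} — sig = (2;(1))
  P = {3,6}:  v_{3} + v_{6} = v_{7} — sig = (2;(1))
  P = {4,7}:  v_{4} + v_{7} = v_{6} — sig = (2;(1))
  P = {7,9}:  v_{7} + v_{9} = v_{3} — sig = (2;(1))
  P = {1,3}:  v_{1} + v_{3} = v_{2} + v_{9} — sig = (2;(1,1))
  P = {1,6}:  v_{1} + v_{6} = v_{2} + v_{4} — sig = (2;(1,1))
  P = {2,3}:  v_{2} + v_{3} = v_{0} + v_{9} — sig = (2;(1,1))
  P = {2,6}:  v_{2} + v_{6} = v_{0} + v_{4} — sig = (2;(1,1))
  P = {2,8}:  v_{2} + v_{8} = v_{4} + v_{9} — sig = (2;(1,1))
  P = {4,5}:  v_{4} + v_{5} = v_{0} + v_{7} — sig = (2;(1,1))
  P = {5,8}:  v_{5} + v_{8} = v_{3} + v_{7} — sig = (2;(1,1))
  P = {1,5}:  v_{1} + v_{5} = 2·v_{0} + v_{9} — sig = (2;(1,2))
  P = {2,5}:  v_{2} + v_{5} = 2·v_{0} + v_{3} — sig = (2;(1,2))
  P = {5,6}:  v_{5} + v_{6} = v_{0} + 2·v_{7} — sig = (2;(1,2))
  P = {5,9}:  v_{5} + v_{9} = v_{0} + 2·v_{3} — sig = (2;(1,2))
  P = {0,1}:  v_{0} + v_{1} = 2·v_{2} — sig = (2;(2))
  P = {1,8}:  v_{1} + v_{8} = 2·v_{4} + 2·v_{9} — sig = (2;(2,2))
  P = {0,3,7}:  v_{0} + v_{3} + v_{7} = v_{5} — sig = (3;(1))
  P = {0,4,9}:  v_{0} + v_{4} + v_{9} = v_{2} — sig = (3;(1))
  P = {2,4,9}:  v_{2} + v_{4} + v_{9} = v_{1} — sig = (3;(1))

so the primitive-relation signature multiset is
{ (2;()) ×3,  (2;(1)) ×5,  (2;(1,1)) ×7,  (2;(1,2)) ×4,  (2;(2)),  (2;(2,2)),  (3;(1)) ×3 }


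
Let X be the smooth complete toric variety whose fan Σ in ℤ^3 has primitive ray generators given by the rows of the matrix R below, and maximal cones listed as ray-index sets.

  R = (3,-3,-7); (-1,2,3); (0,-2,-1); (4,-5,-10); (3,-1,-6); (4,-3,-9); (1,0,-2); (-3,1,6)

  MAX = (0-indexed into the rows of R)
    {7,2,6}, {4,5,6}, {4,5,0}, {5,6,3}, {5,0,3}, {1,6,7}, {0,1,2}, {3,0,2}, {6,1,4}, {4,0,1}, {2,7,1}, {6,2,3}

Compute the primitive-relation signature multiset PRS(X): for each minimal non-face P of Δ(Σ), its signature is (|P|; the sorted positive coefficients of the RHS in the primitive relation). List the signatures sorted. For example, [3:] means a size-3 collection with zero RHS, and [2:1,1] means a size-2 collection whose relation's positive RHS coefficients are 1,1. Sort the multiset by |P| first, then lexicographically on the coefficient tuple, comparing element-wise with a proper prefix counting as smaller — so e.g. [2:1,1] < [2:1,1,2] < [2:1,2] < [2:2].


The 11 primitive collections of Σ (r=8, n=3):

  P = {4,7}:  v_{4} + v_{7} = 0 ; sig = [2:]
  P = {0,6}:  v_{0} + v_{6} = v_{5} ; sig = [2:1]
  P = {0,7}:  v_{0} + v_{7} = v_{2} ; sig = [2:1]
  P = {1,3}:  v_{1} + v_{3} = v_{0} ; sig = [2:1]
  P = {1,5}:  v_{1} + v_{5} = v_{4} ; sig = [2:1]
  P = {2,4}:  v_{2} + v_{4} = v_{0} ; sig = [2:1]
  P = {2,5}:  v_{2} + v_{5} = v_{3} ; sig = [2:1]
  P = {3,4}:  v_{3} + v_{4} = v_{0} + v_{5} ; sig = [2:1,1]
  P = {5,7}:  v_{5} + v_{7} = v_{2} + v_{6} ; sig = [2:1,1]
  P = {3,7}:  v_{3} + v_{7} = 2·v_{2} + v_{6} ; sig = [2:1,2]
  P = {1,2,6}:  v_{1} + v_{2} + v_{6} = 0 ; sig = [3:]

so the primitive-relation signature multiset is
{ [2:],  [2:1] ×6,  [2:1,1] ×2,  [2:1,2],  [3:] }


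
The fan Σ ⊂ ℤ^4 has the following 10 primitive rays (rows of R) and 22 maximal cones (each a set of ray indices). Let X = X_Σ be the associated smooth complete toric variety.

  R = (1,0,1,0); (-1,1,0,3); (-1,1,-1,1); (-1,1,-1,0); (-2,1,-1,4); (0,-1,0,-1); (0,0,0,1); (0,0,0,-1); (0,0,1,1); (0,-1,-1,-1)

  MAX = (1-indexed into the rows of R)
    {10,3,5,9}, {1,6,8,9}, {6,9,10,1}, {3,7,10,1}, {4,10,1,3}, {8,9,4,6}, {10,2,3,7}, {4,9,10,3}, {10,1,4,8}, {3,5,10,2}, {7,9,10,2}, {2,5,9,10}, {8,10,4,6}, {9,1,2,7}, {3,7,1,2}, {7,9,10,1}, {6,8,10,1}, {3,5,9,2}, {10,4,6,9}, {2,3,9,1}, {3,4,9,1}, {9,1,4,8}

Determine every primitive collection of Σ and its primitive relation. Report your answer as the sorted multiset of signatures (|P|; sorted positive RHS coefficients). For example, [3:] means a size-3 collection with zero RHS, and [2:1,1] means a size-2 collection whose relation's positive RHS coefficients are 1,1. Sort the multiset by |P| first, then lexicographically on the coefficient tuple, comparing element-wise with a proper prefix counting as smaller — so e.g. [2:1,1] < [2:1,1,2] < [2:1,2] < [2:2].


The 20 primitive collections of Σ (r=10, n=4):

  {7,8}:  v_{7} + v_{8} = 0  ⇒ sig = [2:]
  {3,8}:  v_{3} + v_{8} = v_{4}  ⇒ sig = [2:1]
  {4,7}:  v_{4} + v_{7} = v_{3}  ⇒ sig = [2:1]
  {1,5}:  v_{1} + v_{5} = v_{2} + v_{7}  ⇒ sig = [2:1,1]
  {2,8}:  v_{2} + v_{8} = v_{3} + v_{9}  ⇒ sig = [2:1,1]
  {6,7}:  v_{6} + v_{7} = v_{9} + v_{10}  ⇒ sig = [2:1,1]
  {3,6}:  v_{3} + v_{6} = v_{4} + v_{9} + v_{10}  ⇒ sig = [2:1,1,1]
  {2,6}:  v_{2} + v_{6} = v_{3} + 2·v_{9} + v_{10}  ⇒ sig = [2:1,1,2]
  {2,4}:  v_{2} + v_{4} = 2·v_{3} + v_{9}  ⇒ sig = [2:1,2]
  {5,7}:  v_{5} + v_{7} = 2·v_{2} + v_{10}  ⇒ sig = [2:1,2]
  {5,8}:  v_{5} + v_{8} = 2·v_{3} + 2·v_{9} + v_{10}  ⇒ sig = [2:1,2,2]
  {4,5}:  v_{4} + v_{5} = 3·v_{3} + 2·v_{9} + v_{10}  ⇒ sig = [2:1,2,3]
  {5,6}:  v_{5} + v_{6} = 2·v_{3} + 3·v_{9} + 2·v_{10}  ⇒ sig = [2:2,2,3]
  {1,4,6}:  v_{1} + v_{4} + v_{6} = v_{8}  ⇒ sig = [3:1]
  {3,7,9}:  v_{3} + v_{7} + v_{9} = v_{2}  ⇒ sig = [3:1]
  {8,9,10}:  v_{8} + v_{9} + v_{10} = v_{6}  ⇒ sig = [3:1]
  {1,2,10}:  v_{1} + v_{2} + v_{10} = 2·v_{7}  ⇒ sig = [3:2]
  {1,4,9,10}:  v_{1} + v_{4} + v_{9} + v_{10} = 0  ⇒ sig = [4:]
  {1,3,9,10}:  v_{1} + v_{3} + v_{9} + v_{10} = v_{7}  ⇒ sig = [4:1]
  {2,3,9,10}:  v_{2} + v_{3} + v_{9} + v_{10} = v_{5}  ⇒ sig = [4:1]

Hence PRS(X_Σ) =
{ [2:],  [2:1] ×2,  [2:1,1] ×3,  [2:1,1,1],  [2:1,1,2],  [2:1,2] ×2,  [2:1,2,2],  [2:1,2,3],  [2:2,2,3],  [3:1] ×3,  [3:2],  [4:],  [4:1] ×2 }


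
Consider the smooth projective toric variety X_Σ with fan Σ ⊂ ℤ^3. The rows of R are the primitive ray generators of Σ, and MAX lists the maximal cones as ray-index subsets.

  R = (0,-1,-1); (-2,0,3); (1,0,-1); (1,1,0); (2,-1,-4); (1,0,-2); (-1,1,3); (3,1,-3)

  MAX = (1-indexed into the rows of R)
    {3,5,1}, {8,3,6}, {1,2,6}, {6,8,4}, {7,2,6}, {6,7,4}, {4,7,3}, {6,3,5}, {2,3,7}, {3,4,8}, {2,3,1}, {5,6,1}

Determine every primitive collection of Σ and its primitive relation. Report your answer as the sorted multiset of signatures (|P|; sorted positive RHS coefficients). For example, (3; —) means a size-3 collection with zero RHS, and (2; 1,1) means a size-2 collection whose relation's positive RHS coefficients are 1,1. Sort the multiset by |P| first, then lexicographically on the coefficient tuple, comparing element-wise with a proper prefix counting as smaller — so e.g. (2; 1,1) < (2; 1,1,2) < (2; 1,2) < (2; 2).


|primitive collections| = 14. Relations:

  {1,4}:  v_{1} + v_{4} = v_{3} — sig = (2; 1)
  {2,4}:  v_{2} + v_{4} = v_{7} — sig = (2; 1)
  {2,5}:  v_{2} + v_{5} = v_{1} — sig = (2; 1)
  {2,8}:  v_{2} + v_{8} = v_{4} — sig = (2; 1)
  {5,7}:  v_{5} + v_{7} = v_{3} — sig = (2; 1)
  {1,7}:  v_{1} + v_{7} = v_{2} + v_{3} — sig = (2; 1,1)
  {1,8}:  v_{1} + v_{8} = 2·v_{3} + v_{6} — sig = (2; 1,2)
  {4,5}:  v_{4} + v_{5} = 2·v_{3} + v_{6} — sig = (2; 1,2)
  {7,8}:  v_{7} + v_{8} = 2·v_{4} — sig = (2; 2)
  {5,8}:  v_{5} + v_{8} = 3·v_{3} + 2·v_{6} — sig = (2; 2,3)
  {2,3,6}:  v_{2} + v_{3} + v_{6} = 0 — sig = (3; —)
  {1,3,6}:  v_{1} + v_{3} + v_{6} = v_{5} — sig = (3; 1)
  {3,4,6}:  v_{3} + v_{4} + v_{6} = v_{8} — sig = (3; 1)
  {3,6,7}:  v_{3} + v_{6} + v_{7} = v_{4} — sig = (3; 1)

Sorted signature multiset PRS(X):
    |P|=2: 10 collections, coeffs (1), (1), (1), (1), (1), (1,1), (1,2), (1,2), (2), (2,3)
    |P|=3: 4 collections, coeffs (), (1), (1), (1)
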